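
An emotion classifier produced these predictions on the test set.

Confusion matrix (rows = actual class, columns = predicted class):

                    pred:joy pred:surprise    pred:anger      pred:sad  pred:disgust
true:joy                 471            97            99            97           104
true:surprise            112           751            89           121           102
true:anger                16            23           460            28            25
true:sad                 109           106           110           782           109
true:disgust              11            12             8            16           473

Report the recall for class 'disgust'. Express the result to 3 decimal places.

Treat 'disgust' as positive and all other classes as negative.
recall = TP/(TP+FN).
disgust: TP=473, FN=11+12+8+16=47 → 473/520 = 0.9096

0.910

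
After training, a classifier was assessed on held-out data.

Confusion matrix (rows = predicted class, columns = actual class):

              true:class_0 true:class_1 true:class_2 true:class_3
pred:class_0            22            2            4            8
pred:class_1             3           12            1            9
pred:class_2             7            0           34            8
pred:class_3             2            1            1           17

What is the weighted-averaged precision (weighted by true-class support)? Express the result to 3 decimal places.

Per-class precision (TP/(TP+FP)):
  class_0: TP=22, FP=2+4+8=14 → 22/36 = 0.6111
  class_1: TP=12, FP=3+1+9=13 → 12/25 = 0.4800
  class_2: TP=34, FP=7+0+8=15 → 34/49 = 0.6939
  class_3: TP=17, FP=2+1+1=4 → 17/21 = 0.8095
Weighted-precision = Σ (supportᵢ/N)·precisionᵢ with N=131: (34/131)·0.6111 + (15/131)·0.4800 + (40/131)·0.6939 + (42/131)·0.8095 = 0.685

0.685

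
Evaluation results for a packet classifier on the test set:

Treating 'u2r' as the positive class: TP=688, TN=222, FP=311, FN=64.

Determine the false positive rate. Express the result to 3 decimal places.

0.583

FPR = FP/(FP+TN) = 311/(311+222) = 0.583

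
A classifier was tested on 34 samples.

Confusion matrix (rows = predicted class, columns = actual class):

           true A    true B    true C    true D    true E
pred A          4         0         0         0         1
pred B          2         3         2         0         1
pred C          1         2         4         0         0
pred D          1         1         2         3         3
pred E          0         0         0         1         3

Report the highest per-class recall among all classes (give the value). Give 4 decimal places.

0.7500

Per-class recall (TP/(TP+FN)):
  A: TP=4, FN=2+1+1+0=4 → 4/8 = 0.50000
  B: TP=3, FN=0+2+1+0=3 → 3/6 = 0.50000
  C: TP=4, FN=0+2+2+0=4 → 4/8 = 0.50000
  D: TP=3, FN=0+0+0+1=1 → 3/4 = 0.75000
  E: TP=3, FN=1+1+0+3=5 → 3/8 = 0.37500
Highest is class 'D' with recall = 0.7500.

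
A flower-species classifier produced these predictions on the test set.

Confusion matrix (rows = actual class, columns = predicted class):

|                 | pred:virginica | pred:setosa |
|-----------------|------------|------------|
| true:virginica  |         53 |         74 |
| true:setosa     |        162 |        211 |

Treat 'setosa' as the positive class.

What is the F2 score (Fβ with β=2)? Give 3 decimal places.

0.594

Fβ = (1+β²)·TP / ((1+β²)·TP + β²·FN + FP), with β²=4
= 5·211 / (5·211 + 4·162 + 74) = 0.594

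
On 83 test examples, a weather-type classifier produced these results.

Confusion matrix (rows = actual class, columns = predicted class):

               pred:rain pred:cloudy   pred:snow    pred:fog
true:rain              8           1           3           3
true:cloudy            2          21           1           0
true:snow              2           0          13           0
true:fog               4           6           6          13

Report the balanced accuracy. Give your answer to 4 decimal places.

Balanced accuracy = mean of per-class recall.
  rain: recall = 8/15 = 0.53333
  cloudy: recall = 21/24 = 0.87500
  snow: recall = 13/15 = 0.86667
  fog: recall = 13/29 = 0.44828
Mean = (0.53333 + 0.87500 + 0.86667 + 0.44828) / 4 = 0.6808

0.6808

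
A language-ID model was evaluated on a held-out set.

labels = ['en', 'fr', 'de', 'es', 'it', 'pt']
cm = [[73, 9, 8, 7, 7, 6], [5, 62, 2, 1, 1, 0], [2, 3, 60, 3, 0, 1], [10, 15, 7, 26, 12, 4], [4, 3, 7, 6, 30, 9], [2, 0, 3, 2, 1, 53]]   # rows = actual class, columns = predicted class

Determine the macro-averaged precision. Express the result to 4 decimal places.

Per-class precision (TP/(TP+FP)):
  en: TP=73, FP=5+2+10+4+2=23 → 73/96 = 0.76042
  fr: TP=62, FP=9+3+15+3+0=30 → 62/92 = 0.67391
  de: TP=60, FP=8+2+7+7+3=27 → 60/87 = 0.68966
  es: TP=26, FP=7+1+3+6+2=19 → 26/45 = 0.57778
  it: TP=30, FP=7+1+0+12+1=21 → 30/51 = 0.58824
  pt: TP=53, FP=6+0+1+4+9=20 → 53/73 = 0.72603
Macro-precision = mean = (0.76042 + 0.67391 + 0.68966 + 0.57778 + 0.58824 + 0.72603) / 6 = 0.6693

0.6693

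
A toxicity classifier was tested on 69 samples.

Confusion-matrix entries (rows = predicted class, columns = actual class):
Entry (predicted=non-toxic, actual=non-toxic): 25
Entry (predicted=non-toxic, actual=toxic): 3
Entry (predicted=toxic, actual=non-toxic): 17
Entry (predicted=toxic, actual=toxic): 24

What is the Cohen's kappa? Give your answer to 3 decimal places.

Observed agreement pₒ = trace/N = 49/69 = 0.7101
Expected agreement pₑ = Σ (rowᵢ·colᵢ)/N² = (42·28 + 27·41)/69² = 0.4795
κ = (pₒ − pₑ)/(1 − pₑ) = (0.7101 − 0.4795)/(1 − 0.4795) = 0.443

0.443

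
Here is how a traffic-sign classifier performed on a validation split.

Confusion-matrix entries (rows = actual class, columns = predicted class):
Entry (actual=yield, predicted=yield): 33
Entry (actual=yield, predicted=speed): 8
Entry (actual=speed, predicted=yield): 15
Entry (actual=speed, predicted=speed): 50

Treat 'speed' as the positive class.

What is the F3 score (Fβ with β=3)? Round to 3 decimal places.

0.778

Fβ = (1+β²)·TP / ((1+β²)·TP + β²·FN + FP), with β²=9
= 10·50 / (10·50 + 9·15 + 8) = 0.778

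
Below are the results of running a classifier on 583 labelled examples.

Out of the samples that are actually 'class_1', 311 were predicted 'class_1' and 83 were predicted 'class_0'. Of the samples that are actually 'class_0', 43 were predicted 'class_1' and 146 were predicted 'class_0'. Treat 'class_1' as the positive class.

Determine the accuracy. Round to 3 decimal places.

Accuracy = (TP+TN)/N = (311+146)/583 = 0.784

0.784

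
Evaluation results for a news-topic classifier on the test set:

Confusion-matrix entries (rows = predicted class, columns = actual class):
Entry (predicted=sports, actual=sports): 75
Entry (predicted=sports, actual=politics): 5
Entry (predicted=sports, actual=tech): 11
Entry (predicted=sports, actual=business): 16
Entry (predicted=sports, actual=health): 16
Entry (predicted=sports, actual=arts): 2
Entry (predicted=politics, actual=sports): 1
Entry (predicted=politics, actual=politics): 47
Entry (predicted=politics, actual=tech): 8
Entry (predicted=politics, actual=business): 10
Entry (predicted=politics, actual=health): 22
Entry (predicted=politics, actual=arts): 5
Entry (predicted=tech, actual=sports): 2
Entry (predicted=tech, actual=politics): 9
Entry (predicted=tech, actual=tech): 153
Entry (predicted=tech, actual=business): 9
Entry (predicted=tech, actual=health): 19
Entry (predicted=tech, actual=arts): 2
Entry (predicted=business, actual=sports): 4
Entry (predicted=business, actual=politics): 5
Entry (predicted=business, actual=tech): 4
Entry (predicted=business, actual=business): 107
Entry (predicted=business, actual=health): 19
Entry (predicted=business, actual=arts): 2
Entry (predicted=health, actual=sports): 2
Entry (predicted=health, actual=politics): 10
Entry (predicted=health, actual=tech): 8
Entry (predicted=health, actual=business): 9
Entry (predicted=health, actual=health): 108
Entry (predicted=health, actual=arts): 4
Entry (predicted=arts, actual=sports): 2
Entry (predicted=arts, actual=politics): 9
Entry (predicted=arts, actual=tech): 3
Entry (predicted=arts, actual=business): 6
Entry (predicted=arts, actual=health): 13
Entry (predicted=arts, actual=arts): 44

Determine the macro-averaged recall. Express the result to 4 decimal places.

Per-class recall (TP/(TP+FN)):
  sports: TP=75, FN=1+2+4+2+2=11 → 75/86 = 0.87209
  politics: TP=47, FN=5+9+5+10+9=38 → 47/85 = 0.55294
  tech: TP=153, FN=11+8+4+8+3=34 → 153/187 = 0.81818
  business: TP=107, FN=16+10+9+9+6=50 → 107/157 = 0.68153
  health: TP=108, FN=16+22+19+19+13=89 → 108/197 = 0.54822
  arts: TP=44, FN=2+5+2+2+4=15 → 44/59 = 0.74576
Macro-recall = mean = (0.87209 + 0.55294 + 0.81818 + 0.68153 + 0.54822 + 0.74576) / 6 = 0.7031

0.7031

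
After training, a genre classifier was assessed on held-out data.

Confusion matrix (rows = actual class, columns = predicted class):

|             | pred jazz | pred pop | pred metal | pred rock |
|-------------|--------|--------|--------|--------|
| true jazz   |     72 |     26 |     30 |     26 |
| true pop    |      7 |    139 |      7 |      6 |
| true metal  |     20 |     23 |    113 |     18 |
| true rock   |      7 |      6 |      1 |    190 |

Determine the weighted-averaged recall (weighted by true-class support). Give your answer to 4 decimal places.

Per-class recall (TP/(TP+FN)):
  jazz: TP=72, FN=26+30+26=82 → 72/154 = 0.46753
  pop: TP=139, FN=7+7+6=20 → 139/159 = 0.87421
  metal: TP=113, FN=20+23+18=61 → 113/174 = 0.64943
  rock: TP=190, FN=7+6+1=14 → 190/204 = 0.93137
Weighted-recall = Σ (supportᵢ/N)·recallᵢ with N=691: (154/691)·0.46753 + (159/691)·0.87421 + (174/691)·0.64943 + (204/691)·0.93137 = 0.7438

0.7438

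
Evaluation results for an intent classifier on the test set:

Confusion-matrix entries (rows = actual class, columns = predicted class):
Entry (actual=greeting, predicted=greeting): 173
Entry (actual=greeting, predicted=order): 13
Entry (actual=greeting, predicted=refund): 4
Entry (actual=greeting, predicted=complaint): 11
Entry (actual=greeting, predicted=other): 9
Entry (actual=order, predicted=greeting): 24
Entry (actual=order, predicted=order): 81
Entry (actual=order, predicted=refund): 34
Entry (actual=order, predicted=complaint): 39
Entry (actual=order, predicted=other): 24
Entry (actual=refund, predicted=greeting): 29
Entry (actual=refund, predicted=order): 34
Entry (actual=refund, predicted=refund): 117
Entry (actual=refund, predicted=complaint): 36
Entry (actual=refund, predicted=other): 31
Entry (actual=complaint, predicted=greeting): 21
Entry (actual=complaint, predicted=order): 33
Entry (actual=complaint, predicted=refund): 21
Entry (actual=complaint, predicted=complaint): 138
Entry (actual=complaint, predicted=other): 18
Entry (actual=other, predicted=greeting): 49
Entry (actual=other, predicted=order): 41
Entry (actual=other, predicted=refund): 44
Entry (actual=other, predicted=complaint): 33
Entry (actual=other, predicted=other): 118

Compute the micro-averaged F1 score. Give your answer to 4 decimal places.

Micro-averaging pools counts across classes: ΣTP=627, ΣFP=548, ΣFN=548.
Micro-F1 score = 2·TP/(2·TP+FP+FN) on pooled counts = 0.5336 (equals overall accuracy in single-label multiclass).

0.5336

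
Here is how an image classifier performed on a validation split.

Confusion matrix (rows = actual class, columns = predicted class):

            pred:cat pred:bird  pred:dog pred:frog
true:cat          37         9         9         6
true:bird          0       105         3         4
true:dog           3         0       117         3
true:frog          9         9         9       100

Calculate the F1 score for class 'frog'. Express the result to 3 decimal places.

0.833

F1 score = 2·TP/(2·TP+FP+FN).
frog: TP=100, FP=6+4+3=13, FN=9+9+9=27 → 200/240 = 0.8333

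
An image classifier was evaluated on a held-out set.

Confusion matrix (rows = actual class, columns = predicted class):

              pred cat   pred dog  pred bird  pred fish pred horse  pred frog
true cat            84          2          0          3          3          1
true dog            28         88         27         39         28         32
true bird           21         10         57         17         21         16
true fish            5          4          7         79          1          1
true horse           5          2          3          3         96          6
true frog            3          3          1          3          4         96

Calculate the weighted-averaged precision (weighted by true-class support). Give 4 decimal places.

Per-class precision (TP/(TP+FP)):
  cat: TP=84, FP=28+21+5+5+3=62 → 84/146 = 0.57534
  dog: TP=88, FP=2+10+4+2+3=21 → 88/109 = 0.80734
  bird: TP=57, FP=0+27+7+3+1=38 → 57/95 = 0.60000
  fish: TP=79, FP=3+39+17+3+3=65 → 79/144 = 0.54861
  horse: TP=96, FP=3+28+21+1+4=57 → 96/153 = 0.62745
  frog: TP=96, FP=1+32+16+1+6=56 → 96/152 = 0.63158
Weighted-precision = Σ (supportᵢ/N)·precisionᵢ with N=799: (93/799)·0.57534 + (242/799)·0.80734 + (142/799)·0.60000 + (97/799)·0.54861 + (115/799)·0.62745 + (110/799)·0.63158 = 0.6620

0.6620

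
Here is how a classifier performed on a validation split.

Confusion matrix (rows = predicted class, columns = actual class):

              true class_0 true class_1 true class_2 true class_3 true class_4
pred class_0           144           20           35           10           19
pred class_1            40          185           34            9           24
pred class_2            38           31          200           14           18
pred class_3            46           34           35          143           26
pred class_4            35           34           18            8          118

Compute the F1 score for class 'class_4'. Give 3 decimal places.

0.565

Treat 'class_4' as positive and all other classes as negative.
F1 score = 2·TP/(2·TP+FP+FN).
class_4: TP=118, FP=35+34+18+8=95, FN=19+24+18+26=87 → 236/418 = 0.5646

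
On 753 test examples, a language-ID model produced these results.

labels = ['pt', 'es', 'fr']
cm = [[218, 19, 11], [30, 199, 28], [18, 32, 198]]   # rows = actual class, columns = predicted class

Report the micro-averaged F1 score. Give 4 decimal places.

0.8167

Micro-averaging pools counts across classes: ΣTP=615, ΣFP=138, ΣFN=138.
Micro-F1 score = 2·TP/(2·TP+FP+FN) on pooled counts = 0.8167 (equals overall accuracy in single-label multiclass).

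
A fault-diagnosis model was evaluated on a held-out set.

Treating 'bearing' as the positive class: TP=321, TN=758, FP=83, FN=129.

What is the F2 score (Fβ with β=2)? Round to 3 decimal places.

Fβ = (1+β²)·TP / ((1+β²)·TP + β²·FN + FP), with β²=4
= 5·321 / (5·321 + 4·129 + 83) = 0.728

0.728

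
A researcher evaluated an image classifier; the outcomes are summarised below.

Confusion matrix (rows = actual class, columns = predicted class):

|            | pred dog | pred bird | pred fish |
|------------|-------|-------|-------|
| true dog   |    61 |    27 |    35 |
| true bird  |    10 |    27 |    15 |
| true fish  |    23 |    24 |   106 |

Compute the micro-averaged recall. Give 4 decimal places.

0.5915

Micro-averaging pools counts across classes: ΣTP=194, ΣFP=134, ΣFN=134.
Micro-recall = TP/(TP+FN) on pooled counts = 0.5915 (equals overall accuracy in single-label multiclass).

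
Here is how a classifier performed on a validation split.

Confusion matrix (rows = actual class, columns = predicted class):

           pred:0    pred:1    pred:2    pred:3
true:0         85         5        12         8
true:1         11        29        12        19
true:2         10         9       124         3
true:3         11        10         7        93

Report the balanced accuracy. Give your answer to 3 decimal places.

0.700

Balanced accuracy = mean of per-class recall.
  0: recall = 85/110 = 0.7727
  1: recall = 29/71 = 0.4085
  2: recall = 124/146 = 0.8493
  3: recall = 93/121 = 0.7686
Mean = (0.7727 + 0.4085 + 0.8493 + 0.7686) / 4 = 0.700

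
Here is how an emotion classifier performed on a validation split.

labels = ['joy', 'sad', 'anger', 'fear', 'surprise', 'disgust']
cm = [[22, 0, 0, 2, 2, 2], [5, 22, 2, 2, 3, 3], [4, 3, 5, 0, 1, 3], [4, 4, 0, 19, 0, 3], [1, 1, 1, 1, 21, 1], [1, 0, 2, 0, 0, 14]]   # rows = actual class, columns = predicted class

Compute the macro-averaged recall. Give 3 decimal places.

Per-class recall (TP/(TP+FN)):
  joy: TP=22, FN=0+0+2+2+2=6 → 22/28 = 0.7857
  sad: TP=22, FN=5+2+2+3+3=15 → 22/37 = 0.5946
  anger: TP=5, FN=4+3+0+1+3=11 → 5/16 = 0.3125
  fear: TP=19, FN=4+4+0+0+3=11 → 19/30 = 0.6333
  surprise: TP=21, FN=1+1+1+1+1=5 → 21/26 = 0.8077
  disgust: TP=14, FN=1+0+2+0+0=3 → 14/17 = 0.8235
Macro-recall = mean = (0.7857 + 0.5946 + 0.3125 + 0.6333 + 0.8077 + 0.8235) / 6 = 0.660

0.660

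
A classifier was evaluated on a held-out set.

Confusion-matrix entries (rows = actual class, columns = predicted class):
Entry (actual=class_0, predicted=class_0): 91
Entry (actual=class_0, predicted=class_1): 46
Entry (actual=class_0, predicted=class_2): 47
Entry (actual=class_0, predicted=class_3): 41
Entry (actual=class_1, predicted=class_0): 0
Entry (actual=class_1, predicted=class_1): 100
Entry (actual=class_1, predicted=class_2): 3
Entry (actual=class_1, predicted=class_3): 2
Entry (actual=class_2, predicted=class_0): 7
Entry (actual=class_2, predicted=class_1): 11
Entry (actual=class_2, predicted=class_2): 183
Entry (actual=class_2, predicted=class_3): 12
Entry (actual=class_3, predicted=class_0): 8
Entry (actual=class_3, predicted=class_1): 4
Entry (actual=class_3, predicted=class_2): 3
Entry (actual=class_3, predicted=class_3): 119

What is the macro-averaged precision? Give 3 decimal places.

Per-class precision (TP/(TP+FP)):
  class_0: TP=91, FP=0+7+8=15 → 91/106 = 0.8585
  class_1: TP=100, FP=46+11+4=61 → 100/161 = 0.6211
  class_2: TP=183, FP=47+3+3=53 → 183/236 = 0.7754
  class_3: TP=119, FP=41+2+12=55 → 119/174 = 0.6839
Macro-precision = mean = (0.8585 + 0.6211 + 0.7754 + 0.6839) / 4 = 0.735

0.735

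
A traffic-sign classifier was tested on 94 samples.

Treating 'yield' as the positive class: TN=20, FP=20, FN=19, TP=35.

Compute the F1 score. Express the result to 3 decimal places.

Precision = TP/(TP+FP) = 35/55 = 0.6364
Recall = TP/(TP+FN) = 35/54 = 0.6481
F1 = 2·TP/(2·TP+FP+FN) = 70/109 = 0.642

0.642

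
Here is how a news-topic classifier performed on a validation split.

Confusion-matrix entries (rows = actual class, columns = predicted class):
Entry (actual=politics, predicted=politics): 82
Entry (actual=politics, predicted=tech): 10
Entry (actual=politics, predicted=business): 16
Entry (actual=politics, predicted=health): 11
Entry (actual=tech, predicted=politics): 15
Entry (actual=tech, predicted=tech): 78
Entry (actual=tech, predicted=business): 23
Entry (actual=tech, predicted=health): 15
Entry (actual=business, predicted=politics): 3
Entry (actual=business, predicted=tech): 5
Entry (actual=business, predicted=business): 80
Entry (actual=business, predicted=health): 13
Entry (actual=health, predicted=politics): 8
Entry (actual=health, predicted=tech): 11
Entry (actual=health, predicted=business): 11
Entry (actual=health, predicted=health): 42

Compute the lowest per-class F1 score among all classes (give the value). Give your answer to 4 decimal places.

0.5490

Per-class F1 score (2·TP/(2·TP+FP+FN)):
  politics: TP=82, FP=15+3+8=26, FN=10+16+11=37 → 164/227 = 0.72247
  tech: TP=78, FP=10+5+11=26, FN=15+23+15=53 → 156/235 = 0.66383
  business: TP=80, FP=16+23+11=50, FN=3+5+13=21 → 160/231 = 0.69264
  health: TP=42, FP=11+15+13=39, FN=8+11+11=30 → 84/153 = 0.54902
Lowest is class 'health' with F1 score = 0.5490.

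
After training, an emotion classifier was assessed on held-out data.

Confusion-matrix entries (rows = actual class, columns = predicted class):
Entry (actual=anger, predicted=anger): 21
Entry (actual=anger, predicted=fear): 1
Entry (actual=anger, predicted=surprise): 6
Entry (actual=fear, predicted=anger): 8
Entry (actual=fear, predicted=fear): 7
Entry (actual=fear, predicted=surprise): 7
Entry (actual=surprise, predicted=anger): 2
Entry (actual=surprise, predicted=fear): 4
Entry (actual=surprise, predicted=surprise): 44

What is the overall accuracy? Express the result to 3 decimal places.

Accuracy = trace / total = (21+7+44=72) / 100 = 72/100 = 0.720

0.720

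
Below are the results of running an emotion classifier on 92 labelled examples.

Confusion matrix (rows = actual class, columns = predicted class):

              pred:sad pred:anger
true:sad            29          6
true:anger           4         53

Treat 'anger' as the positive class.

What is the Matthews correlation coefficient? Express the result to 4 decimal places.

0.7677

MCC = (TP·TN − FP·FN) / √((TP+FP)(TP+FN)(TN+FP)(TN+FN))
Numerator = 53·29 − 6·4 = 1513
Denominator = √(59·57·35·33) = √3884265 = 1970.8539
MCC = 1513 / 1970.8539 = 0.7677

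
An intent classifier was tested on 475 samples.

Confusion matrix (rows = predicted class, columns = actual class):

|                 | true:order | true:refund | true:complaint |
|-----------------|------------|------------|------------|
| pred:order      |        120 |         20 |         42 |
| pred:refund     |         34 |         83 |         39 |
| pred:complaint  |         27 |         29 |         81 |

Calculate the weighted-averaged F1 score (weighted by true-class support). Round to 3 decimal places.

0.597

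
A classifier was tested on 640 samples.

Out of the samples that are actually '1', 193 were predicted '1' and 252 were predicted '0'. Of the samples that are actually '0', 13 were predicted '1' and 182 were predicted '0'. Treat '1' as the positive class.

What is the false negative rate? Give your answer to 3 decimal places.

FNR = FN/(FN+TP) = 252/(252+193) = 0.566

0.566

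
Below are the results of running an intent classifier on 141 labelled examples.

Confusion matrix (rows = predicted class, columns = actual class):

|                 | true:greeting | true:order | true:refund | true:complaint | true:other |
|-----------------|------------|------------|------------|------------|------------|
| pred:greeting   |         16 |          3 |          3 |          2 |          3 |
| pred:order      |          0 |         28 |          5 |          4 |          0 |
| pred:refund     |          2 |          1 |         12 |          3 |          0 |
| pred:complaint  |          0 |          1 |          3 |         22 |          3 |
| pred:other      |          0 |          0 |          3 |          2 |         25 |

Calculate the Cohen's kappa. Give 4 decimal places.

Observed agreement pₒ = trace/N = 103/141 = 0.73050
Expected agreement pₑ = Σ (rowᵢ·colᵢ)/N² = (18·27 + 33·37 + 26·18 + 33·29 + 31·30)/141² = 0.20432
κ = (pₒ − pₑ)/(1 − pₑ) = (0.73050 − 0.20432)/(1 − 0.20432) = 0.6613

0.6613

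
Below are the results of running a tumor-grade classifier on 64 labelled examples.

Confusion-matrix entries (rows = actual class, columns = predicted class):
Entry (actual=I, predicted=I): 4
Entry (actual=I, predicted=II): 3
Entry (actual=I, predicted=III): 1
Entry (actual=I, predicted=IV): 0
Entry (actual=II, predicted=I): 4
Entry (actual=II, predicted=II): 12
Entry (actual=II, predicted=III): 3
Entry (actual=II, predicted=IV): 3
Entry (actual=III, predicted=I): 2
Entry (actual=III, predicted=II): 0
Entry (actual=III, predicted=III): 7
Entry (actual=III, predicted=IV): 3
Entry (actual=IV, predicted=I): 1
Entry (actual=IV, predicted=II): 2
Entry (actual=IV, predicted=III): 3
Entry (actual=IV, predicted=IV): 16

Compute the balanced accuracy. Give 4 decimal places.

0.5890

Balanced accuracy = mean of per-class recall.
  I: recall = 4/8 = 0.50000
  II: recall = 12/22 = 0.54545
  III: recall = 7/12 = 0.58333
  IV: recall = 16/22 = 0.72727
Mean = (0.50000 + 0.54545 + 0.58333 + 0.72727) / 4 = 0.5890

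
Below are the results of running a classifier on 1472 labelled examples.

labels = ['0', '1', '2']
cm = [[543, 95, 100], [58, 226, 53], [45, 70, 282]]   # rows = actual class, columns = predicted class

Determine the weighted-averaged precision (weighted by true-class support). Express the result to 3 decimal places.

Per-class precision (TP/(TP+FP)):
  0: TP=543, FP=58+45=103 → 543/646 = 0.8406
  1: TP=226, FP=95+70=165 → 226/391 = 0.5780
  2: TP=282, FP=100+53=153 → 282/435 = 0.6483
Weighted-precision = Σ (supportᵢ/N)·precisionᵢ with N=1472: (738/1472)·0.8406 + (337/1472)·0.5780 + (397/1472)·0.6483 = 0.729

0.729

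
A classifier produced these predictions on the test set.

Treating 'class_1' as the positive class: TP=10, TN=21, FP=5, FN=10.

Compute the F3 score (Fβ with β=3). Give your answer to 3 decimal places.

0.513

Fβ = (1+β²)·TP / ((1+β²)·TP + β²·FN + FP), with β²=9
= 10·10 / (10·10 + 9·10 + 5) = 0.513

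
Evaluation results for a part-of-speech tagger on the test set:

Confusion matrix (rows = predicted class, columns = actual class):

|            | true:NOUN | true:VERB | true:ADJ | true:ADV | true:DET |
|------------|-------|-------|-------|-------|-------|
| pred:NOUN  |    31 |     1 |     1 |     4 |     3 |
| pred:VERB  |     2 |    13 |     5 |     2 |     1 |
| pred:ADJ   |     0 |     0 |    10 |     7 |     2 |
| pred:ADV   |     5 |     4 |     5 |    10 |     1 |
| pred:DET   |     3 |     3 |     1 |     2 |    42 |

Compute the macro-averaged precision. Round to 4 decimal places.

Per-class precision (TP/(TP+FP)):
  NOUN: TP=31, FP=1+1+4+3=9 → 31/40 = 0.77500
  VERB: TP=13, FP=2+5+2+1=10 → 13/23 = 0.56522
  ADJ: TP=10, FP=0+0+7+2=9 → 10/19 = 0.52632
  ADV: TP=10, FP=5+4+5+1=15 → 10/25 = 0.40000
  DET: TP=42, FP=3+3+1+2=9 → 42/51 = 0.82353
Macro-precision = mean = (0.77500 + 0.56522 + 0.52632 + 0.40000 + 0.82353) / 5 = 0.6180

0.6180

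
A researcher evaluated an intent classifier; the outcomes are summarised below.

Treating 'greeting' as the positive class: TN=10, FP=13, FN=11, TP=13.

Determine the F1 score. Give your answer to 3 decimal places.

Precision = TP/(TP+FP) = 13/26 = 0.5000
Recall = TP/(TP+FN) = 13/24 = 0.5417
F1 = 2·TP/(2·TP+FP+FN) = 26/50 = 0.520

0.520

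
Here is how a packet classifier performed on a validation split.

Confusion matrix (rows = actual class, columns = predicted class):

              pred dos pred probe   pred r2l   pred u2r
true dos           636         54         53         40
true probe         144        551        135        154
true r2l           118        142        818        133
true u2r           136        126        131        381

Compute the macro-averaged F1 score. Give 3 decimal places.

Per-class F1 score (2·TP/(2·TP+FP+FN)):
  dos: TP=636, FP=144+118+136=398, FN=54+53+40=147 → 1272/1817 = 0.7001
  probe: TP=551, FP=54+142+126=322, FN=144+135+154=433 → 1102/1857 = 0.5934
  r2l: TP=818, FP=53+135+131=319, FN=118+142+133=393 → 1636/2348 = 0.6968
  u2r: TP=381, FP=40+154+133=327, FN=136+126+131=393 → 762/1482 = 0.5142
Macro-F1 score = mean = (0.7001 + 0.5934 + 0.6968 + 0.5142) / 4 = 0.626

0.626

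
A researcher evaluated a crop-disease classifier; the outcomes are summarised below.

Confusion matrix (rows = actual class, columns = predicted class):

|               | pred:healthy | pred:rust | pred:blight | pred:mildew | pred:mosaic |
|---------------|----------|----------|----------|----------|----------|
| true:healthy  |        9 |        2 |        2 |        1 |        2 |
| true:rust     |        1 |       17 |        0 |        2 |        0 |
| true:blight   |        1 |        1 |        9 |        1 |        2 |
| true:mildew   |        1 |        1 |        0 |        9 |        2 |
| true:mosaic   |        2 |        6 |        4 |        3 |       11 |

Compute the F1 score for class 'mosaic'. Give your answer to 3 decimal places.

One-vs-rest for 'mosaic': TP = diagonal; FP = other classes predicted 'mosaic'; FN = 'mosaic' predicted as other.
F1 score = 2·TP/(2·TP+FP+FN).
mosaic: TP=11, FP=2+0+2+2=6, FN=2+6+4+3=15 → 22/43 = 0.5116

0.512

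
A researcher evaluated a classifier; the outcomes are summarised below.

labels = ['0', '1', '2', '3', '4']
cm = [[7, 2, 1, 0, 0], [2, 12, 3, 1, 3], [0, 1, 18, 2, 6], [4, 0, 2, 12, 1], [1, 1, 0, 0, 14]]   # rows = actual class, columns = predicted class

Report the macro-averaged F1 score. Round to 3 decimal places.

Per-class F1 score (2·TP/(2·TP+FP+FN)):
  0: TP=7, FP=2+0+4+1=7, FN=2+1+0+0=3 → 14/24 = 0.5833
  1: TP=12, FP=2+1+0+1=4, FN=2+3+1+3=9 → 24/37 = 0.6486
  2: TP=18, FP=1+3+2+0=6, FN=0+1+2+6=9 → 36/51 = 0.7059
  3: TP=12, FP=0+1+2+0=3, FN=4+0+2+1=7 → 24/34 = 0.7059
  4: TP=14, FP=0+3+6+1=10, FN=1+1+0+0=2 → 28/40 = 0.7000
Macro-F1 score = mean = (0.5833 + 0.6486 + 0.7059 + 0.7059 + 0.7000) / 5 = 0.669

0.669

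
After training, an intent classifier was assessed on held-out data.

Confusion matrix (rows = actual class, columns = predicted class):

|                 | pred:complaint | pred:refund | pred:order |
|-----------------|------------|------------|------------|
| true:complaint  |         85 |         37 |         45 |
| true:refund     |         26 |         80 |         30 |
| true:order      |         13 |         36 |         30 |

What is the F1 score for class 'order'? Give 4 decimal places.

0.3261

Treat 'order' as positive and all other classes as negative.
F1 score = 2·TP/(2·TP+FP+FN).
order: TP=30, FP=45+30=75, FN=13+36=49 → 60/184 = 0.32609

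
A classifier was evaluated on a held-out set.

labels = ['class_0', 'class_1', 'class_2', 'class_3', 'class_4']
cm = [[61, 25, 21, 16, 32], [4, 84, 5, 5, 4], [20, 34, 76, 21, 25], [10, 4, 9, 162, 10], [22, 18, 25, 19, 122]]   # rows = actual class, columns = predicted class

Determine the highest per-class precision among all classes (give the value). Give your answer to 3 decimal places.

0.726

Per-class precision (TP/(TP+FP)):
  class_0: TP=61, FP=4+20+10+22=56 → 61/117 = 0.5214
  class_1: TP=84, FP=25+34+4+18=81 → 84/165 = 0.5091
  class_2: TP=76, FP=21+5+9+25=60 → 76/136 = 0.5588
  class_3: TP=162, FP=16+5+21+19=61 → 162/223 = 0.7265
  class_4: TP=122, FP=32+4+25+10=71 → 122/193 = 0.6321
Highest is class 'class_3' with precision = 0.726.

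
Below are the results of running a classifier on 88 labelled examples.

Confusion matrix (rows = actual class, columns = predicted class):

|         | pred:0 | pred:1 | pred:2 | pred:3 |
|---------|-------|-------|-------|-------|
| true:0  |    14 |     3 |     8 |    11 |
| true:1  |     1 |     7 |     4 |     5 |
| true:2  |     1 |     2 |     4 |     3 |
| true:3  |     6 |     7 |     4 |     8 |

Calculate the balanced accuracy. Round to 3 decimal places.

0.380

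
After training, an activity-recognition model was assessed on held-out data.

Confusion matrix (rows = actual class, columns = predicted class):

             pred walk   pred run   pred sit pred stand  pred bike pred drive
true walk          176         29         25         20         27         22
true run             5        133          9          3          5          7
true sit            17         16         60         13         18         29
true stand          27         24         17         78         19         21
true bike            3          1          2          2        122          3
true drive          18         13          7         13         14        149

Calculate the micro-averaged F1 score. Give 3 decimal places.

Micro-averaging pools counts across classes: ΣTP=718, ΣFP=429, ΣFN=429.
Micro-F1 score = 2·TP/(2·TP+FP+FN) on pooled counts = 0.626 (equals overall accuracy in single-label multiclass).

0.626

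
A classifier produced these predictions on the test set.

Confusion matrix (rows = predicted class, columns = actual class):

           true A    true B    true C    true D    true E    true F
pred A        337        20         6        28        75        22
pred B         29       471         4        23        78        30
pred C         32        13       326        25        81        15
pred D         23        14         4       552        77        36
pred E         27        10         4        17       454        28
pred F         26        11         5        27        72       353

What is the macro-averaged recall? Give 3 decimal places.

Per-class recall (TP/(TP+FN)):
  A: TP=337, FN=29+32+23+27+26=137 → 337/474 = 0.7110
  B: TP=471, FN=20+13+14+10+11=68 → 471/539 = 0.8738
  C: TP=326, FN=6+4+4+4+5=23 → 326/349 = 0.9341
  D: TP=552, FN=28+23+25+17+27=120 → 552/672 = 0.8214
  E: TP=454, FN=75+78+81+77+72=383 → 454/837 = 0.5424
  F: TP=353, FN=22+30+15+36+28=131 → 353/484 = 0.7293
Macro-recall = mean = (0.7110 + 0.8738 + 0.9341 + 0.8214 + 0.5424 + 0.7293) / 6 = 0.769

0.769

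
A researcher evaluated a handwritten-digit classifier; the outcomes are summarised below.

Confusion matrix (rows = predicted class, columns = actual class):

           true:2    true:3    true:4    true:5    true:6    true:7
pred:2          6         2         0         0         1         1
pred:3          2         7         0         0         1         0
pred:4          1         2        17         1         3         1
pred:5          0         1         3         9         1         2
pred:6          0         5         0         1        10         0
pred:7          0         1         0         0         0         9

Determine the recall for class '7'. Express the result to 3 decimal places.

0.692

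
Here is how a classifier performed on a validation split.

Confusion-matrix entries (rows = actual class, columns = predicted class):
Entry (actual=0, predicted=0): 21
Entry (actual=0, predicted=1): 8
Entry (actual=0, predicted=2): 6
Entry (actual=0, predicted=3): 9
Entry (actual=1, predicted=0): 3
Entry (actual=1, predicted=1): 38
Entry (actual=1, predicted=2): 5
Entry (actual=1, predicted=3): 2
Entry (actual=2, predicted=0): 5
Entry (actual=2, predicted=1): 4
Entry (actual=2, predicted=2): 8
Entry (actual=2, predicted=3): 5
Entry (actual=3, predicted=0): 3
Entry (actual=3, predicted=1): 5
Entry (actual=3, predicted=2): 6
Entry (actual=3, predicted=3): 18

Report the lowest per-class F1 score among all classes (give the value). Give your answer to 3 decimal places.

0.340

Per-class F1 score (2·TP/(2·TP+FP+FN)):
  0: TP=21, FP=3+5+3=11, FN=8+6+9=23 → 42/76 = 0.5526
  1: TP=38, FP=8+4+5=17, FN=3+5+2=10 → 76/103 = 0.7379
  2: TP=8, FP=6+5+6=17, FN=5+4+5=14 → 16/47 = 0.3404
  3: TP=18, FP=9+2+5=16, FN=3+5+6=14 → 36/66 = 0.5455
Lowest is class '2' with F1 score = 0.340.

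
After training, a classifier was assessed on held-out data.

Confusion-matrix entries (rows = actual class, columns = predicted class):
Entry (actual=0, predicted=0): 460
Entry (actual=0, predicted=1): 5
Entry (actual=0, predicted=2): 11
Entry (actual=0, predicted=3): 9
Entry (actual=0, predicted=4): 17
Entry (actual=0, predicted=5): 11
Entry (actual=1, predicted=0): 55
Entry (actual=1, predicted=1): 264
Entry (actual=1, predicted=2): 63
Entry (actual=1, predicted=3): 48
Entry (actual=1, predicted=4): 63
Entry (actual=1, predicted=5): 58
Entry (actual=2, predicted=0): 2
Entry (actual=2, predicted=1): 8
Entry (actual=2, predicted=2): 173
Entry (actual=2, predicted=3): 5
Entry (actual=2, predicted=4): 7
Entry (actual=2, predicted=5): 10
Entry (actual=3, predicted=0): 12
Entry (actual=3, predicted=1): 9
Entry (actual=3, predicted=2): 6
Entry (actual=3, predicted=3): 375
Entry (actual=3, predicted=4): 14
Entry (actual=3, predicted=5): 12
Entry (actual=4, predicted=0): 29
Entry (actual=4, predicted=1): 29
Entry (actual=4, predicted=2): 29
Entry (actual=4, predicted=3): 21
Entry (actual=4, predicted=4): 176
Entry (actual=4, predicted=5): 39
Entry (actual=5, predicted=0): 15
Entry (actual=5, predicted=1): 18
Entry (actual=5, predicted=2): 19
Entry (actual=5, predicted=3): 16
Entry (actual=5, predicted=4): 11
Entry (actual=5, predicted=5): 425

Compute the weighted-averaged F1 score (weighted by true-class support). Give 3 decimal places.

0.733

Per-class F1 score (2·TP/(2·TP+FP+FN)):
  0: TP=460, FP=55+2+12+29+15=113, FN=5+11+9+17+11=53 → 920/1086 = 0.8471
  1: TP=264, FP=5+8+9+29+18=69, FN=55+63+48+63+58=287 → 528/884 = 0.5973
  2: TP=173, FP=11+63+6+29+19=128, FN=2+8+5+7+10=32 → 346/506 = 0.6838
  3: TP=375, FP=9+48+5+21+16=99, FN=12+9+6+14+12=53 → 750/902 = 0.8315
  4: TP=176, FP=17+63+7+14+11=112, FN=29+29+29+21+39=147 → 352/611 = 0.5761
  5: TP=425, FP=11+58+10+12+39=130, FN=15+18+19+16+11=79 → 850/1059 = 0.8026
Weighted-F1 score = Σ (supportᵢ/N)·F1 scoreᵢ with N=2524: (513/2524)·0.8471 + (551/2524)·0.5973 + (205/2524)·0.6838 + (428/2524)·0.8315 + (323/2524)·0.5761 + (504/2524)·0.8026 = 0.733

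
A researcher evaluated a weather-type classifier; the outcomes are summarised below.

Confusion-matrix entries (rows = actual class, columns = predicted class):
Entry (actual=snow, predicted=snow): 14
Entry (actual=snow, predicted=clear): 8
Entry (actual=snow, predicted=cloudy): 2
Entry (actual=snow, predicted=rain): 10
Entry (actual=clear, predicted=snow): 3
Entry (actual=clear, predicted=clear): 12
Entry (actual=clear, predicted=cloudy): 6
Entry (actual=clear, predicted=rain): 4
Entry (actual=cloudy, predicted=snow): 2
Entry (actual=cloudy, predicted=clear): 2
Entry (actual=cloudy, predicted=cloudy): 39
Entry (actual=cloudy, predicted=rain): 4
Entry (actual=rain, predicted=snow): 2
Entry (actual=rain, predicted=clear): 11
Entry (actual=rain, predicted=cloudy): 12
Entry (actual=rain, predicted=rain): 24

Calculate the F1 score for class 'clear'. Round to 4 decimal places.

Treat 'clear' as positive and all other classes as negative.
F1 score = 2·TP/(2·TP+FP+FN).
clear: TP=12, FP=8+2+11=21, FN=3+6+4=13 → 24/58 = 0.41379

0.4138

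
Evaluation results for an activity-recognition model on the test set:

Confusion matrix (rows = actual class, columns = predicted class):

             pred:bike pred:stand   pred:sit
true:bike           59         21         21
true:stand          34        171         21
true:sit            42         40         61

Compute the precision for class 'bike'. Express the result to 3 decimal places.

0.437

Take TP from the diagonal, FP from the rest of the 'bike' prediction marginal, FN from the rest of the 'bike' actual marginal.
precision = TP/(TP+FP).
bike: TP=59, FP=34+42=76 → 59/135 = 0.4370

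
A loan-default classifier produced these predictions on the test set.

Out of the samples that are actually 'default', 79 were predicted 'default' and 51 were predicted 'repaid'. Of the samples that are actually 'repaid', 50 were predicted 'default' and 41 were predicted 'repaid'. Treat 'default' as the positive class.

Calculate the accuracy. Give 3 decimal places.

Accuracy = (TP+TN)/N = (79+41)/221 = 0.543

0.543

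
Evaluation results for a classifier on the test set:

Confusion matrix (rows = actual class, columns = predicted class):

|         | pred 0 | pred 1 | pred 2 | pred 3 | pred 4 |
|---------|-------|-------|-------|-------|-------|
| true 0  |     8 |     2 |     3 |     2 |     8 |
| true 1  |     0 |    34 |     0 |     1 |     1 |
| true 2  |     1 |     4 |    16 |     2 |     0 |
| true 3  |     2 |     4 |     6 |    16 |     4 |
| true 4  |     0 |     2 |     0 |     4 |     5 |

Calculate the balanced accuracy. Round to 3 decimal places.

0.588

Balanced accuracy = mean of per-class recall.
  0: recall = 8/23 = 0.3478
  1: recall = 34/36 = 0.9444
  2: recall = 16/23 = 0.6957
  3: recall = 16/32 = 0.5000
  4: recall = 5/11 = 0.4545
Mean = (0.3478 + 0.9444 + 0.6957 + 0.5000 + 0.4545) / 5 = 0.588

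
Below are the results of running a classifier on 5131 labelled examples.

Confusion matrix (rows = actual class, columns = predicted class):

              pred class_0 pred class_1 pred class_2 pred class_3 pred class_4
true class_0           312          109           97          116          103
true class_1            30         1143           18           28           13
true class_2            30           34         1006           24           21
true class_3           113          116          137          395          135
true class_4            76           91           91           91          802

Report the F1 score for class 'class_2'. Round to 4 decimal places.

0.8166

Treat 'class_2' as positive and all other classes as negative.
F1 score = 2·TP/(2·TP+FP+FN).
class_2: TP=1006, FP=97+18+137+91=343, FN=30+34+24+21=109 → 2012/2464 = 0.81656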